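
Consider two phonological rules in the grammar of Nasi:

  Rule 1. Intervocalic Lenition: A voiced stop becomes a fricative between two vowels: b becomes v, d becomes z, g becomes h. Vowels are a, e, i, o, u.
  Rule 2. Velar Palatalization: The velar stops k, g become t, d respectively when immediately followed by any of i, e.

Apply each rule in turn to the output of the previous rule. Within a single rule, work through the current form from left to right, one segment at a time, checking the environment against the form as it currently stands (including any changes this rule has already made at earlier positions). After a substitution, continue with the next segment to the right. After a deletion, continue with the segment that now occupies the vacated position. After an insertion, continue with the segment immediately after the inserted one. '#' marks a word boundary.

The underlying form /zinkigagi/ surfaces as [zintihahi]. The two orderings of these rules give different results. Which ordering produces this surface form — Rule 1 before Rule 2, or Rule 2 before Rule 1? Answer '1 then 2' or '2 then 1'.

1 then 2

Order 1 then 2:
  1 Intervocalic Lenition: [zinkigagi] → [zinkihahi]
  2 Velar Palatalization: [zinkihahi] → [zintihahi]
  result: [zintihahi]
Order 2 then 1:
  2 Velar Palatalization: [zinkigagi] → [zintigadi]
  1 Intervocalic Lenition: [zintigadi] → [zintihazi]
  result: [zintihazi]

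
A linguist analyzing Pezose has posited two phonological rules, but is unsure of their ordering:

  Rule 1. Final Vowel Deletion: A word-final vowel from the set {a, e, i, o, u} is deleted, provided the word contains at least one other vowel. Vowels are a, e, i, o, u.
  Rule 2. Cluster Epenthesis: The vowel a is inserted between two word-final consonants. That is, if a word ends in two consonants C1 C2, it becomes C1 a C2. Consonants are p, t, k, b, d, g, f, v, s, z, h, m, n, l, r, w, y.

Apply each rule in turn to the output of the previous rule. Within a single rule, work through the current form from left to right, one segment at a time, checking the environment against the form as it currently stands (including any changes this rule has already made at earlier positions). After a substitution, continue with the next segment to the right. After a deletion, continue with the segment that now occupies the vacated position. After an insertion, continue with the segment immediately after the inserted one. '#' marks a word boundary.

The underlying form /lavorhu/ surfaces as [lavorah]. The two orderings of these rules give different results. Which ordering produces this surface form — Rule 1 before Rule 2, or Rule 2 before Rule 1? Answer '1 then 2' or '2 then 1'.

Order 1 then 2:
  1 Final Vowel Deletion: [lavorhu] → [lavorh]
  2 Cluster Epenthesis: [lavorh] → [lavorah]
  result: [lavorah]
Order 2 then 1:
  2 Cluster Epenthesis: no change — [lavorhu]
  1 Final Vowel Deletion: [lavorhu] → [lavorh]
  result: [lavorh]

1 then 2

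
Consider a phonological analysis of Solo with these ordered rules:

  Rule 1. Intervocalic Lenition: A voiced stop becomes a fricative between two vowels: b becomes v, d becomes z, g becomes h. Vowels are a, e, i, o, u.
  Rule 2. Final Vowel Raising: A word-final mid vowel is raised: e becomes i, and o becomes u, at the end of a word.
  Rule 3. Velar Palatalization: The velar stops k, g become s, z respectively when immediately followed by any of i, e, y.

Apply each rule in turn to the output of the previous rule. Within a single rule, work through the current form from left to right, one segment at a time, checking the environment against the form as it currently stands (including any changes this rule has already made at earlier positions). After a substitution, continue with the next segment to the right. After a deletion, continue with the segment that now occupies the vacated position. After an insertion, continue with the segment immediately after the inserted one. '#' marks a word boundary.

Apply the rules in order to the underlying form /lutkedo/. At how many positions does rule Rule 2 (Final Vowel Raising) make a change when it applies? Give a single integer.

Rule 1 Intervocalic Lenition: [lutkedo] → [lutkezo]
Rule 2 Final Vowel Raising: [lutkezo] → [lutkezu]
Rule 3 Velar Palatalization: [lutkezu] → [lutsezu]
Rule Rule 2 changed 1 position(s).

1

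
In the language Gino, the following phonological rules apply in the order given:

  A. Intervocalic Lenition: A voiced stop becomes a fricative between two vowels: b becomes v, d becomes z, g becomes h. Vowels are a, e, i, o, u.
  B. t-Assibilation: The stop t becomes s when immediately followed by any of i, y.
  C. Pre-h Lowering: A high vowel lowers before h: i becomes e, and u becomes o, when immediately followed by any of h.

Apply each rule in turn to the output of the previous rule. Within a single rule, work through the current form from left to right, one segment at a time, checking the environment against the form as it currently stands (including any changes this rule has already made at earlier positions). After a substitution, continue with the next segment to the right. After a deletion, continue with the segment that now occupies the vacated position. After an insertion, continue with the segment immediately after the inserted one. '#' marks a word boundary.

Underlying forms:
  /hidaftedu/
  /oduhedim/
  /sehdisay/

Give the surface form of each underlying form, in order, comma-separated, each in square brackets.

[hizaftezu], [ozohezim], [sehdisay]

/hidaftedu/:
  A Intervocalic Lenition: [hidaftedu] → [hizaftezu]
  B t-Assibilation: no change — [hizaftezu]
  C Pre-h Lowering: no change — [hizaftezu]
/oduhedim/:
  A Intervocalic Lenition: [oduhedim] → [ozuhezim]
  B t-Assibilation: no change — [ozuhezim]
  C Pre-h Lowering: [ozuhezim] → [ozohezim]
/sehdisay/:
  A Intervocalic Lenition: no change — [sehdisay]
  B t-Assibilation: no change — [sehdisay]
  C Pre-h Lowering: no change — [sehdisay]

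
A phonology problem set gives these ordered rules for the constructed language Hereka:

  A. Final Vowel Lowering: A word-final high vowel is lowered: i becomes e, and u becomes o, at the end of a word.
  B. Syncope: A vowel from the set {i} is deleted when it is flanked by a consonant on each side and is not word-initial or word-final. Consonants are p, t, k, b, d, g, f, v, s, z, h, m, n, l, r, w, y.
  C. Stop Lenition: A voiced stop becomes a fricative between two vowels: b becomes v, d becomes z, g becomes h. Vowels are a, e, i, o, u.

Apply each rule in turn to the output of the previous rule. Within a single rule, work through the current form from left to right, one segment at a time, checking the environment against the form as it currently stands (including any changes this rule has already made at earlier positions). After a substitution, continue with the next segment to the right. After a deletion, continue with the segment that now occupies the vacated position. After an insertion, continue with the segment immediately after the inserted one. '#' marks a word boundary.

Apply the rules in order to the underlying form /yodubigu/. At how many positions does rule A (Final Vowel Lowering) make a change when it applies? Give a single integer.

A Final Vowel Lowering: [yodubigu] → [yodubigo]
B Syncope: [yodubigo] → [yodubgo]
C Stop Lenition: [yodubgo] → [yozubgo]
Rule A changed 1 position(s).

1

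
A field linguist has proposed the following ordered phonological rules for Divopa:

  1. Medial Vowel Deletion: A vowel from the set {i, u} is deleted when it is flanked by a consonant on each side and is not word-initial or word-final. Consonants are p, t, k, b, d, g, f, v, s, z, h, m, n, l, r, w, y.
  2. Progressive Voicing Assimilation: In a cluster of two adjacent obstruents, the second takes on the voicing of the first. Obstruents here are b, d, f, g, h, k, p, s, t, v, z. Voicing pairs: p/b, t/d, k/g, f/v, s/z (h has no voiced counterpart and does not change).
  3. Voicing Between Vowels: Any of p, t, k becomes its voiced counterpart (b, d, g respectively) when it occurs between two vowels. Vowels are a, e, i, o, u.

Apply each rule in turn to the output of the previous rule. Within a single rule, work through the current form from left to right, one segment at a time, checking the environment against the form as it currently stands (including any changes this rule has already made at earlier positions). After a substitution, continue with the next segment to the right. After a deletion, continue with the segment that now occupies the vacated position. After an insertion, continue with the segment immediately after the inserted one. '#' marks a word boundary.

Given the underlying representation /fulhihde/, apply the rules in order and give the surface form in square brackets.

1 Medial Vowel Deletion: [fulhihde] → [flhhde]
2 Progressive Voicing Assimilation: [flhhde] → [flhhte]
3 Voicing Between Vowels: no change — [flhhte]

[flhhte]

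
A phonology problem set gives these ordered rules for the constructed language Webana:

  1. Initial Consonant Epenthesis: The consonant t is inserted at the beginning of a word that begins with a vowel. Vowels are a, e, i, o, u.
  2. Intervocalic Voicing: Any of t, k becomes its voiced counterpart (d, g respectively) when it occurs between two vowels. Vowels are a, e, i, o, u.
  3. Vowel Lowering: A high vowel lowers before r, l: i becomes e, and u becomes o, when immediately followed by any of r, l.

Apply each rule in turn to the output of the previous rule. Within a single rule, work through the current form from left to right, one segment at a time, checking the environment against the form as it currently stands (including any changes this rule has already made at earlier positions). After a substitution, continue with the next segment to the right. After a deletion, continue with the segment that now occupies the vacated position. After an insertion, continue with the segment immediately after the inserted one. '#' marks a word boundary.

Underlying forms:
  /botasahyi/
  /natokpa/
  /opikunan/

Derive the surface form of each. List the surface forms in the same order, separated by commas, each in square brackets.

[bodasahyi], [nadokpa], [topigunan]

/botasahyi/:
  1 Initial Consonant Epenthesis: no change — [botasahyi]
  2 Intervocalic Voicing: [botasahyi] → [bodasahyi]
  3 Vowel Lowering: no change — [bodasahyi]
/natokpa/:
  1 Initial Consonant Epenthesis: no change — [natokpa]
  2 Intervocalic Voicing: [natokpa] → [nadokpa]
  3 Vowel Lowering: no change — [nadokpa]
/opikunan/:
  1 Initial Consonant Epenthesis: [opikunan] → [topikunan]
  2 Intervocalic Voicing: [topikunan] → [topigunan]
  3 Vowel Lowering: no change — [topigunan]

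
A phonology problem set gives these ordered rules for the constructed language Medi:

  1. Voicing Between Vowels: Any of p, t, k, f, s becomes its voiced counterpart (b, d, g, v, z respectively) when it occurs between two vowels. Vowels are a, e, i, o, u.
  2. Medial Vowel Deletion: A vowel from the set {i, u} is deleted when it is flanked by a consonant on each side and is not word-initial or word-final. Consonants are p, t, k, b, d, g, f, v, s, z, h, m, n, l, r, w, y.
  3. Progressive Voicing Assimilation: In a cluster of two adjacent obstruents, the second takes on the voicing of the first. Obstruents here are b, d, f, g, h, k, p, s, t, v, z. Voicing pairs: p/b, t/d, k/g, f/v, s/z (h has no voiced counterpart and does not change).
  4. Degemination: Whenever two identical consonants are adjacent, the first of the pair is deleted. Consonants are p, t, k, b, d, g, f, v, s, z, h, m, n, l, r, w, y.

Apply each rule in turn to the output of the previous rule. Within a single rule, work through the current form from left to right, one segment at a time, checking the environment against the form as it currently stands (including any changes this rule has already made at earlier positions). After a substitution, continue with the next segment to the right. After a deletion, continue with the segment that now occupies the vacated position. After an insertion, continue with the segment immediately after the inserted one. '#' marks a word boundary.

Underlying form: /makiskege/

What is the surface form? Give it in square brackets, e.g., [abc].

[magzgege]

1 Voicing Between Vowels: [makiskege] → [magiskege]
2 Medial Vowel Deletion: [magiskege] → [magskege]
3 Progressive Voicing Assimilation: [magskege] → [magzgege]
4 Degemination: no change — [magzgege]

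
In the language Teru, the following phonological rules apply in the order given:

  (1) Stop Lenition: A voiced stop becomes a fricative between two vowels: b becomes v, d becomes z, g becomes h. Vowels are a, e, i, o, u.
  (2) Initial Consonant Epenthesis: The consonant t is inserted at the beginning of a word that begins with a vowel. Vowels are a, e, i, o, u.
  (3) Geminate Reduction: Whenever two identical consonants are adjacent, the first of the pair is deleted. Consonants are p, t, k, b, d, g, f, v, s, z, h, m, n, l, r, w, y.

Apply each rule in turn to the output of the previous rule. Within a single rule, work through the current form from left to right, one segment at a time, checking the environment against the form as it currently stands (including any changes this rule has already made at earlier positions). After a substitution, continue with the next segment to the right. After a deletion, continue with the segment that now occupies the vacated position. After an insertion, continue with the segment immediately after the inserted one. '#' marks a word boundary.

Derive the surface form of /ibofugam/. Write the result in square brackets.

(1) Stop Lenition: [ibofugam] → [ivofuham]
(2) Initial Consonant Epenthesis: [ivofuham] → [tivofuham]
(3) Geminate Reduction: no change — [tivofuham]

[tivofuham]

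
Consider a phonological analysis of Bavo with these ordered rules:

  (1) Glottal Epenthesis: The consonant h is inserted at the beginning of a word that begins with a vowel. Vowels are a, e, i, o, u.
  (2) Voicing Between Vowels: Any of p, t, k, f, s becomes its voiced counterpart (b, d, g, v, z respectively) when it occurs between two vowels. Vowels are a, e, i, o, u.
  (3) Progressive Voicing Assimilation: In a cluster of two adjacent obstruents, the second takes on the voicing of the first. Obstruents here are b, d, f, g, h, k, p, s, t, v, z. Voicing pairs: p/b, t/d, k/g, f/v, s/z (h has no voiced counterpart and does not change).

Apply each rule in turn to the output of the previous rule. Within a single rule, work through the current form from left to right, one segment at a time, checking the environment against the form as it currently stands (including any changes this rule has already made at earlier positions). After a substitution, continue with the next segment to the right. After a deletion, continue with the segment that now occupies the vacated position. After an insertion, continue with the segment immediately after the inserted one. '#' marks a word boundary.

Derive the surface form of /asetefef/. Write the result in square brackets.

(1) Glottal Epenthesis: [asetefef] → [hasetefef]
(2) Voicing Between Vowels: [hasetefef] → [hazedevef]
(3) Progressive Voicing Assimilation: no change — [hazedevef]

[hazedevef]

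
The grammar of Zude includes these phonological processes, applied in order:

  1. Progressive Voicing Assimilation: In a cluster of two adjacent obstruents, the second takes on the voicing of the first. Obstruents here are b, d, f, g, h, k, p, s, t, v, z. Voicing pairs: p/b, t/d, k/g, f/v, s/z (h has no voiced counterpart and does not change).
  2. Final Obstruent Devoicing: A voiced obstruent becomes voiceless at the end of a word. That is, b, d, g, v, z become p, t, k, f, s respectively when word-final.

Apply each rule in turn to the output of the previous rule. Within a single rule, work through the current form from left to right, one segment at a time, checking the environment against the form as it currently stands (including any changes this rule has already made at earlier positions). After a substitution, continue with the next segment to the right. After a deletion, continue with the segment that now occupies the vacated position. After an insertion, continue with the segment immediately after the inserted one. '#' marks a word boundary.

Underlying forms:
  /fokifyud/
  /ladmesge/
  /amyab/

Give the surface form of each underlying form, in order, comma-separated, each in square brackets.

/fokifyud/:
  1 Progressive Voicing Assimilation: no change — [fokifyud]
  2 Final Obstruent Devoicing: [fokifyud] → [fokifyut]
/ladmesge/:
  1 Progressive Voicing Assimilation: [ladmesge] → [ladmeske]
  2 Final Obstruent Devoicing: no change — [ladmeske]
/amyab/:
  1 Progressive Voicing Assimilation: no change — [amyab]
  2 Final Obstruent Devoicing: [amyab] → [amyap]

[fokifyut], [ladmeske], [amyap]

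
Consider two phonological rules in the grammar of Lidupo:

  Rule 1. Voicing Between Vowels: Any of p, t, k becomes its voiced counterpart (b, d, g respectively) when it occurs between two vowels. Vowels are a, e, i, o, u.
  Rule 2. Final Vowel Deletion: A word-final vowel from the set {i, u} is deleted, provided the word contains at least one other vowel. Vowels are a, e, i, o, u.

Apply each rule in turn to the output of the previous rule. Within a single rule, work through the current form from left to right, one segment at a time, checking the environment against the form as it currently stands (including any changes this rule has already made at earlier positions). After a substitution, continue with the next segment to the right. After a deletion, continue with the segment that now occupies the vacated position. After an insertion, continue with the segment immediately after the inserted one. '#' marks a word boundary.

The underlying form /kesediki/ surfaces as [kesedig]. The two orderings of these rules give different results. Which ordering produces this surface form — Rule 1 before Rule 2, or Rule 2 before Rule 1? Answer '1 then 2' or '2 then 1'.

1 then 2

Order 1 then 2:
  1 Voicing Between Vowels: [kesediki] → [kesedigi]
  2 Final Vowel Deletion: [kesedigi] → [kesedig]
  result: [kesedig]
Order 2 then 1:
  2 Final Vowel Deletion: [kesediki] → [kesedik]
  1 Voicing Between Vowels: no change — [kesedik]
  result: [kesedik]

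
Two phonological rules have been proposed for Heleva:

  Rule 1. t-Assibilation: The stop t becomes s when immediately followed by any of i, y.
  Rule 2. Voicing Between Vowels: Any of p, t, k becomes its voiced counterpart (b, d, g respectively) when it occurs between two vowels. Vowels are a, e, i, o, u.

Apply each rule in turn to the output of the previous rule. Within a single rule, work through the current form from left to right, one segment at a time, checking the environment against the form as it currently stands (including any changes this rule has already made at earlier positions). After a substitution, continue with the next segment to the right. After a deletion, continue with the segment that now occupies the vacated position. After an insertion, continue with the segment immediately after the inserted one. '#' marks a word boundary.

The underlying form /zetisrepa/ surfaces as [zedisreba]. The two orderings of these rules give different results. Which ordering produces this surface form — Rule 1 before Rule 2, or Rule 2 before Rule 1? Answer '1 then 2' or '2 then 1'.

Order 1 then 2:
  1 t-Assibilation: [zetisrepa] → [zesisrepa]
  2 Voicing Between Vowels: [zesisrepa] → [zesisreba]
  result: [zesisreba]
Order 2 then 1:
  2 Voicing Between Vowels: [zetisrepa] → [zedisreba]
  1 t-Assibilation: no change — [zedisreba]
  result: [zedisreba]

2 then 1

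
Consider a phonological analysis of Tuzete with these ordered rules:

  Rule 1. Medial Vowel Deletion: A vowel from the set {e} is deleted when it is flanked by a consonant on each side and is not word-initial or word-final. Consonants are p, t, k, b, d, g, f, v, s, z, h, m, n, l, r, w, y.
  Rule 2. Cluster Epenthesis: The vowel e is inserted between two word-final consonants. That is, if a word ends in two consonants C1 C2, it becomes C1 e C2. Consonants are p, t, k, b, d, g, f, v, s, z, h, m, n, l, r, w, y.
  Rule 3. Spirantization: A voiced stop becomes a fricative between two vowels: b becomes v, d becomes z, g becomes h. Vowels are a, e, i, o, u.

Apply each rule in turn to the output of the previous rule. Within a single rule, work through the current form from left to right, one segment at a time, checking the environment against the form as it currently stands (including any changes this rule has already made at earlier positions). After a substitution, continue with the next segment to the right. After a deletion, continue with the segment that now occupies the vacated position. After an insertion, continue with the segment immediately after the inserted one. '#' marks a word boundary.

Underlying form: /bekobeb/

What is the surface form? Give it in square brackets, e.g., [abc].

[bkoveb]

Rule 1 Medial Vowel Deletion: [bekobeb] → [bkobb]
Rule 2 Cluster Epenthesis: [bkobb] → [bkobeb]
Rule 3 Spirantization: [bkobeb] → [bkoveb]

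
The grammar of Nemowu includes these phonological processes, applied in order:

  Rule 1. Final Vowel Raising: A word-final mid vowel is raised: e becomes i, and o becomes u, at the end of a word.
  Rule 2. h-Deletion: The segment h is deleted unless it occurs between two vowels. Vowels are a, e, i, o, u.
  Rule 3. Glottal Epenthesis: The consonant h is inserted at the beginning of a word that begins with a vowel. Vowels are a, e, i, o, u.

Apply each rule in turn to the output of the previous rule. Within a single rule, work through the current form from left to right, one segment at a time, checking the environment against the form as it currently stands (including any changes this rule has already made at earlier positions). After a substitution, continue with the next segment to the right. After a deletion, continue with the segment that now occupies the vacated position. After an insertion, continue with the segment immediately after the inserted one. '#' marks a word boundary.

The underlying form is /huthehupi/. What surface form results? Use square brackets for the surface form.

Rule 1 Final Vowel Raising: no change — [huthehupi]
Rule 2 h-Deletion: [huthehupi] → [utehupi]
Rule 3 Glottal Epenthesis: [utehupi] → [hutehupi]

[hutehupi]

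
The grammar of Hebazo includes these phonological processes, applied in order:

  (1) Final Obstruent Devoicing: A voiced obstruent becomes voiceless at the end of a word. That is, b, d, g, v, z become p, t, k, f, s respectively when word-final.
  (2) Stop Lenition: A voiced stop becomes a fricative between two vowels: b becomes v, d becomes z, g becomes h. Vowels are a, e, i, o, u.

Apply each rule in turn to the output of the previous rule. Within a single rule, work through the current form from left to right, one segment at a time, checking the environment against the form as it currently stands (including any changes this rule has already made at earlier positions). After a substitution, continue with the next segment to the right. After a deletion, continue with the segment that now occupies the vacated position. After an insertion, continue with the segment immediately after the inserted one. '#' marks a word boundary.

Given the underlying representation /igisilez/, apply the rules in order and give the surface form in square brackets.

[ihisiles]

(1) Final Obstruent Devoicing: [igisilez] → [igisiles]
(2) Stop Lenition: [igisiles] → [ihisiles]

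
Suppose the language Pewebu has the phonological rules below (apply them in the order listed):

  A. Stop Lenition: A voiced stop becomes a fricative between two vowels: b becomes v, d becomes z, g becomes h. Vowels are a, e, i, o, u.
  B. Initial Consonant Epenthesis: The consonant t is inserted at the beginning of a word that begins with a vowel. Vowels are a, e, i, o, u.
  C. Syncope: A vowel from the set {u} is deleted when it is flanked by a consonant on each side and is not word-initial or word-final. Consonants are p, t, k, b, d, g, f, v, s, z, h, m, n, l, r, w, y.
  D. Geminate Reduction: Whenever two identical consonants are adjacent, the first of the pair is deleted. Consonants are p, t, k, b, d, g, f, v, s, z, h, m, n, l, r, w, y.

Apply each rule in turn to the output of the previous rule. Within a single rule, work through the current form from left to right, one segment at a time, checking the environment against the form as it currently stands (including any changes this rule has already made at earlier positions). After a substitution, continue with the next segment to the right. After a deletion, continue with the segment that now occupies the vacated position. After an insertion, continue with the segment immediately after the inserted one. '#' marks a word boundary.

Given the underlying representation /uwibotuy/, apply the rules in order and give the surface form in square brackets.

A Stop Lenition: [uwibotuy] → [uwivotuy]
B Initial Consonant Epenthesis: [uwivotuy] → [tuwivotuy]
C Syncope: [tuwivotuy] → [twivoty]
D Geminate Reduction: no change — [twivoty]

[twivoty]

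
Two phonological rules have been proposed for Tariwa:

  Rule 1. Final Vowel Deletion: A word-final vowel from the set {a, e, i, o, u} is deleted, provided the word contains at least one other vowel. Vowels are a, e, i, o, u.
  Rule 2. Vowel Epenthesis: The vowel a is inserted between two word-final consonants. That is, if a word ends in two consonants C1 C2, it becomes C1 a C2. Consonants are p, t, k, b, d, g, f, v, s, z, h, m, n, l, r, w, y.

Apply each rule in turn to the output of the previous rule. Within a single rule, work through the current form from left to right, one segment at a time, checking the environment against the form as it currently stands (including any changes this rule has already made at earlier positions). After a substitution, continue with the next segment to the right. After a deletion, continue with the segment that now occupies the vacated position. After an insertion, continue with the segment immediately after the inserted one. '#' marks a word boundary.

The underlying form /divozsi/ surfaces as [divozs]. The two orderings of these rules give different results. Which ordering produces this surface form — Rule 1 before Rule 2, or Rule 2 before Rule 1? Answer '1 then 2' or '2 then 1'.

2 then 1

Order 1 then 2:
  1 Final Vowel Deletion: [divozsi] → [divozs]
  2 Vowel Epenthesis: [divozs] → [divozas]
  result: [divozas]
Order 2 then 1:
  2 Vowel Epenthesis: no change — [divozsi]
  1 Final Vowel Deletion: [divozsi] → [divozs]
  result: [divozs]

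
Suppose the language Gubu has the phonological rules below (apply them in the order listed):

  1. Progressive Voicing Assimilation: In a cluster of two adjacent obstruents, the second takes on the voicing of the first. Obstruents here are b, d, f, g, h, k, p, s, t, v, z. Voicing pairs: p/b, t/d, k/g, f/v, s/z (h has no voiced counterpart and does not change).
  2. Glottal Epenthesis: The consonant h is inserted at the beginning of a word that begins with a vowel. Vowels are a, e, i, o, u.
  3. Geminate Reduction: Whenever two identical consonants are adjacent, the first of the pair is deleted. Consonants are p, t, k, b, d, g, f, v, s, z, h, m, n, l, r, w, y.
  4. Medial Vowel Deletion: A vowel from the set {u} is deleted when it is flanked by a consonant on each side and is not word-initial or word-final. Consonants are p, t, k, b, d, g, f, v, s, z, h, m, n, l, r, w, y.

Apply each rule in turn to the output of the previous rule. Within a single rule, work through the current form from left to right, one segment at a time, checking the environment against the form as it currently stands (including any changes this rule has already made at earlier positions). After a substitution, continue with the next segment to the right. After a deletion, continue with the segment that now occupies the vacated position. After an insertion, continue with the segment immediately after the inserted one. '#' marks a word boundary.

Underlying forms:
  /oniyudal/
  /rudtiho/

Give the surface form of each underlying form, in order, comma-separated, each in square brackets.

/oniyudal/:
  1 Progressive Voicing Assimilation: no change — [oniyudal]
  2 Glottal Epenthesis: [oniyudal] → [honiyudal]
  3 Geminate Reduction: no change — [honiyudal]
  4 Medial Vowel Deletion: [honiyudal] → [honiydal]
/rudtiho/:
  1 Progressive Voicing Assimilation: [rudtiho] → [ruddiho]
  2 Glottal Epenthesis: no change — [ruddiho]
  3 Geminate Reduction: [ruddiho] → [rudiho]
  4 Medial Vowel Deletion: [rudiho] → [rdiho]

[honiydal], [rdiho]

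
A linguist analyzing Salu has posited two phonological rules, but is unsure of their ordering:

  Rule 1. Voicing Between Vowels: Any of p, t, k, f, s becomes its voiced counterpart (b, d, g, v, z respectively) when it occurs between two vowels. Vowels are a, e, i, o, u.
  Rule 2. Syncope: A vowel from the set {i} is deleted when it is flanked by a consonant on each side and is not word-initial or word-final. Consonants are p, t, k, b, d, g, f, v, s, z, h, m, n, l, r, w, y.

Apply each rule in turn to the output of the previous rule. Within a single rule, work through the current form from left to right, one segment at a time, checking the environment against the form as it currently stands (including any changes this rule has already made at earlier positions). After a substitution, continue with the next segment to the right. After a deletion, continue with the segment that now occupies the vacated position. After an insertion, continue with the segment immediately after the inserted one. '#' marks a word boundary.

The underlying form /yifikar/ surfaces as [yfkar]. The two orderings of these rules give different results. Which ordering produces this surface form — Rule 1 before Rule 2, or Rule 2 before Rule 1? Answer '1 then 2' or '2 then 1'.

Order 1 then 2:
  1 Voicing Between Vowels: [yifikar] → [yivigar]
  2 Syncope: [yivigar] → [yvgar]
  result: [yvgar]
Order 2 then 1:
  2 Syncope: [yifikar] → [yfkar]
  1 Voicing Between Vowels: no change — [yfkar]
  result: [yfkar]

2 then 1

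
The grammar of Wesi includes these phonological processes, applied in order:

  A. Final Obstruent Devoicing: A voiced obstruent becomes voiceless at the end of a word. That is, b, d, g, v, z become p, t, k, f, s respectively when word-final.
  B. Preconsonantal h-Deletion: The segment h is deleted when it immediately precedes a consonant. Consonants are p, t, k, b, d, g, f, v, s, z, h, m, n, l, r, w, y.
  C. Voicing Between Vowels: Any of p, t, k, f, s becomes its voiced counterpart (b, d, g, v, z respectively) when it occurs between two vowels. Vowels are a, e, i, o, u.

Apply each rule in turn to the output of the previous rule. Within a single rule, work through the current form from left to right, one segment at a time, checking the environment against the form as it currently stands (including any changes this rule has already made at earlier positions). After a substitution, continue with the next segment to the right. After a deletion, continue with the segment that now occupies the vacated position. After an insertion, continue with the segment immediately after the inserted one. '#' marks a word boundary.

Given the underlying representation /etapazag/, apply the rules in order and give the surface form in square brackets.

[edabazak]

A Final Obstruent Devoicing: [etapazag] → [etapazak]
B Preconsonantal h-Deletion: no change — [etapazak]
C Voicing Between Vowels: [etapazak] → [edabazak]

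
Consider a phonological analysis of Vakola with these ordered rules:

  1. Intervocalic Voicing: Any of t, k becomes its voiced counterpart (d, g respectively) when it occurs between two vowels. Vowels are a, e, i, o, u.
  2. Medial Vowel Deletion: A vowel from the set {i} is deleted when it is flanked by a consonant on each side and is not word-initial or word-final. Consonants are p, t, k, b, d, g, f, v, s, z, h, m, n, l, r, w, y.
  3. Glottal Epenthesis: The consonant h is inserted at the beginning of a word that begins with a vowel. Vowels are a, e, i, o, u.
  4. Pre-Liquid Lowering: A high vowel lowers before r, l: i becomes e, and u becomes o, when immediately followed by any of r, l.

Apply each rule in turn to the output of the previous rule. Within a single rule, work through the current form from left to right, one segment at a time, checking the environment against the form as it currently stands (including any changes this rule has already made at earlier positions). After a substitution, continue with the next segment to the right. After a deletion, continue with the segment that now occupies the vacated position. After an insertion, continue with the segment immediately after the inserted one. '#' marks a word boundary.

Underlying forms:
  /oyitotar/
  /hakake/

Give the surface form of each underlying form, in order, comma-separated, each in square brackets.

/oyitotar/:
  1 Intervocalic Voicing: [oyitotar] → [oyidodar]
  2 Medial Vowel Deletion: [oyidodar] → [oydodar]
  3 Glottal Epenthesis: [oydodar] → [hoydodar]
  4 Pre-Liquid Lowering: no change — [hoydodar]
/hakake/:
  1 Intervocalic Voicing: [hakake] → [hagage]
  2 Medial Vowel Deletion: no change — [hagage]
  3 Glottal Epenthesis: no change — [hagage]
  4 Pre-Liquid Lowering: no change — [hagage]

[hoydodar], [hagage]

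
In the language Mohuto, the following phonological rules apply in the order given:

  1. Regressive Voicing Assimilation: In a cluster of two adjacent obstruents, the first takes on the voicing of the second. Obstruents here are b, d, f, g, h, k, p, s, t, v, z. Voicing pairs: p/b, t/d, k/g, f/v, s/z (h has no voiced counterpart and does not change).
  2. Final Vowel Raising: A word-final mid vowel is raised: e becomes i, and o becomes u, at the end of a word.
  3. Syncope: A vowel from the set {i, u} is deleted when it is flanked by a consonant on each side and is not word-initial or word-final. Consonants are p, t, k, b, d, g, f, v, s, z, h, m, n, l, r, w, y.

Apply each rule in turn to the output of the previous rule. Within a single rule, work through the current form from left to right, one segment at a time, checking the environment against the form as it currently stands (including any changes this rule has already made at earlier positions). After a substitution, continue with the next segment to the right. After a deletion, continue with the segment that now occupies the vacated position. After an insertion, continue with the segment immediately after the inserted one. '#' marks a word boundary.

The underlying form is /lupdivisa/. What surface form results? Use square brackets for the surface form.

1 Regressive Voicing Assimilation: [lupdivisa] → [lubdivisa]
2 Final Vowel Raising: no change — [lubdivisa]
3 Syncope: [lubdivisa] → [lbdvsa]

[lbdvsa]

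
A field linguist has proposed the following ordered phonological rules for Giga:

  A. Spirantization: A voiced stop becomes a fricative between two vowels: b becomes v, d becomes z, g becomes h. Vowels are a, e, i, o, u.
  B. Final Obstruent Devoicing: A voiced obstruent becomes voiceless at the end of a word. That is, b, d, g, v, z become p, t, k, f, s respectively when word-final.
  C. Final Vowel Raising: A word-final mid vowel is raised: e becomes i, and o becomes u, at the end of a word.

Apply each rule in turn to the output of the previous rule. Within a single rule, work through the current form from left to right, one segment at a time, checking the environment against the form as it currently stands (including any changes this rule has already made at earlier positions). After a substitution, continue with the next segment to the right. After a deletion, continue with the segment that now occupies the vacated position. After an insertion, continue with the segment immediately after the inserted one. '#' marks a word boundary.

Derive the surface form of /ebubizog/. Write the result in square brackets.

A Spirantization: [ebubizog] → [evuvizog]
B Final Obstruent Devoicing: [evuvizog] → [evuvizok]
C Final Vowel Raising: no change — [evuvizok]

[evuvizok]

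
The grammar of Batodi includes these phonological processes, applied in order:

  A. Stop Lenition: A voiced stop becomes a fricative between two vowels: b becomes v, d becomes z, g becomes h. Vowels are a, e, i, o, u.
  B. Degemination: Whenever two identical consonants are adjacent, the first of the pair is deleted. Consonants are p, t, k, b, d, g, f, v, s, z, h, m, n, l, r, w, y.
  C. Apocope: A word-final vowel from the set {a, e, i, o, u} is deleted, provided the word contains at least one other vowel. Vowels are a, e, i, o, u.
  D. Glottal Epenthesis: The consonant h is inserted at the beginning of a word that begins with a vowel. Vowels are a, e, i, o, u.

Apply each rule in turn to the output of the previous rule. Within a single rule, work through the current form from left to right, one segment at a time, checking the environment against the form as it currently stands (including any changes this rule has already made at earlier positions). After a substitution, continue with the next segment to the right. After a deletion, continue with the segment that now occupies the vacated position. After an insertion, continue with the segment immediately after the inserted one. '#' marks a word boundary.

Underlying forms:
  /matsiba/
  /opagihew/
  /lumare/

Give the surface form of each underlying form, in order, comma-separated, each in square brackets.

/matsiba/:
  A Stop Lenition: [matsiba] → [matsiva]
  B Degemination: no change — [matsiva]
  C Apocope: [matsiva] → [matsiv]
  D Glottal Epenthesis: no change — [matsiv]
/opagihew/:
  A Stop Lenition: [opagihew] → [opahihew]
  B Degemination: no change — [opahihew]
  C Apocope: no change — [opahihew]
  D Glottal Epenthesis: [opahihew] → [hopahihew]
/lumare/:
  A Stop Lenition: no change — [lumare]
  B Degemination: no change — [lumare]
  C Apocope: [lumare] → [lumar]
  D Glottal Epenthesis: no change — [lumar]

[matsiv], [hopahihew], [lumar]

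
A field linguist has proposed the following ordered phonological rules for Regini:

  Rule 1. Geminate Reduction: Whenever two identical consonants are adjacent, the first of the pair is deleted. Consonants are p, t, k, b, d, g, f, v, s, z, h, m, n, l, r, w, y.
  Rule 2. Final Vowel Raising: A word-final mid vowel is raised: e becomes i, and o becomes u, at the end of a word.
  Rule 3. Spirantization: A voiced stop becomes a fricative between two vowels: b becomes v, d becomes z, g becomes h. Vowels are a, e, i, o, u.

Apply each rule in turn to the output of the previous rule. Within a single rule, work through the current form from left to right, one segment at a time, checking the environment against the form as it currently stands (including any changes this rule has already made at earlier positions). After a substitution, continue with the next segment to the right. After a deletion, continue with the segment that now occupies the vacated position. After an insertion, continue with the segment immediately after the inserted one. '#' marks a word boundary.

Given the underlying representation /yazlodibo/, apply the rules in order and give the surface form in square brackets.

[yazlozivu]

Rule 1 Geminate Reduction: no change — [yazlodibo]
Rule 2 Final Vowel Raising: [yazlodibo] → [yazlodibu]
Rule 3 Spirantization: [yazlodibu] → [yazlozivu]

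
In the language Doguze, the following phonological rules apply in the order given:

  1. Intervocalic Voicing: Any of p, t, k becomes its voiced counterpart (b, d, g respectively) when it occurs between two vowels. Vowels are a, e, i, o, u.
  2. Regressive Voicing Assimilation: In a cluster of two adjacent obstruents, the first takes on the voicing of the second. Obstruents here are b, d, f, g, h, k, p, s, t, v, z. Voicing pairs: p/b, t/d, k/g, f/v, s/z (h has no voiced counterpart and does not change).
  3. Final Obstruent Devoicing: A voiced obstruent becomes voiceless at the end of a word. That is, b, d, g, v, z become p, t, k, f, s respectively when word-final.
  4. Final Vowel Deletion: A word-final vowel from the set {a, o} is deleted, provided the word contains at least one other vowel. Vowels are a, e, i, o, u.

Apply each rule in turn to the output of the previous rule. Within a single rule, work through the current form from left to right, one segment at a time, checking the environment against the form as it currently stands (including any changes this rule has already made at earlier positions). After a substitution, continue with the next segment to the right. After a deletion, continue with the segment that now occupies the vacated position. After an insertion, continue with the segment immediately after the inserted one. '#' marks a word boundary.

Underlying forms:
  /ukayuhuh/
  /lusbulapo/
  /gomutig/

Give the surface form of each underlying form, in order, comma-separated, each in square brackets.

[ugayuhuh], [luzbulab], [gomudik]

/ukayuhuh/:
  1 Intervocalic Voicing: [ukayuhuh] → [ugayuhuh]
  2 Regressive Voicing Assimilation: no change — [ugayuhuh]
  3 Final Obstruent Devoicing: no change — [ugayuhuh]
  4 Final Vowel Deletion: no change — [ugayuhuh]
/lusbulapo/:
  1 Intervocalic Voicing: [lusbulapo] → [lusbulabo]
  2 Regressive Voicing Assimilation: [lusbulabo] → [luzbulabo]
  3 Final Obstruent Devoicing: no change — [luzbulabo]
  4 Final Vowel Deletion: [luzbulabo] → [luzbulab]
/gomutig/:
  1 Intervocalic Voicing: [gomutig] → [gomudig]
  2 Regressive Voicing Assimilation: no change — [gomudig]
  3 Final Obstruent Devoicing: [gomudig] → [gomudik]
  4 Final Vowel Deletion: no change — [gomudik]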